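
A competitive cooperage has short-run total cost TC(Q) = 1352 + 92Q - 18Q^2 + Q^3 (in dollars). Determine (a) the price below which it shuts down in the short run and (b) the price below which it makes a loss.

Shutdown price = min AVC. AVC = 92 - 18Q + Q^2, with vertex at Q = 9 and minimum $11.
ATC = 1352/Q + 92 - 18Q + Q^2. Setting dATC/dQ = −1352/Q^2 − 18 + 2Q = 0 gives Q = 13 (since 2·13^3 − 18·13^2 = 1352).
min ATC = 1352/13 + 92 − 18·13 + 13^2 = $131. That is the break-even price.
For $11 ≤ P < $131 the firm produces at a loss; below $11 it shuts down.

Shutdown price = $11; break-even price = $131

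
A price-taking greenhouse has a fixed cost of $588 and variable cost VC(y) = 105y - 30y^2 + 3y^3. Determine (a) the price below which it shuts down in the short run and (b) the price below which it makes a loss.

AVC = 105 - 30y + 3y^2; minimized at y = 5, giving min AVC = $30. That is the shutdown price.
ATC = 588/y + 105 - 30y + 3y^2. Setting dATC/dy = −588/y^2 − 30 + 6y = 0 gives y = 7 (since 6·7^3 − 30·7^2 = 588).
min ATC = 588/7 + 105 − 30·7 + 3·7^2 = $126. That is the break-even price.
Between these two prices the firm operates at a loss; above $126 it earns a profit.

Shutdown price = $30; break-even price = $126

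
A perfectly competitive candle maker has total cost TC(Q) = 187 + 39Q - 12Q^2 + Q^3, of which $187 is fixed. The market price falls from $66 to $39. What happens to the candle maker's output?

AVC = 39 - 12Q + Q^2, minimized at Q = 6 where min AVC = $3. MC = 39 - 24Q + 3Q^2.
With P = $66 above the shutdown price, P = MC gives Q = 9.
At P = $39 ≥ min AVC, set P = MC: Q = 8. The firm stays open but cuts output.

Output falls from 9 to 8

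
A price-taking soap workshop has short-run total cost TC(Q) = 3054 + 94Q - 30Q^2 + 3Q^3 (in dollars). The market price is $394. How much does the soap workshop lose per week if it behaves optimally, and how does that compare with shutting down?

Profit = -$54 at Q = 10

AVC = 94 - 30Q + 3Q^2; min AVC = $19 at Q = 5. Since P = $394 ≥ min AVC, the firm produces.
MC = 94 - 60Q + 9Q^2. Setting P = MC and taking the root on the rising branch gives Q* = 10.
TR = 394·10 = 3940. TC = 3054 + 940 = 3994. Profit = 3940 − 3994 = -$54.
That loss of $54 beats the $3054 the firm would lose by shutting down; producing recovers $3000 of fixed cost.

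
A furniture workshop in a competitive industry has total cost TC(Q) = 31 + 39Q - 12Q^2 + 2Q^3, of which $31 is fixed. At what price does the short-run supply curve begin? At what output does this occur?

The firm shuts down when price falls below the minimum of average variable cost. AVC = VC/Q = 39 - 12Q + 2Q^2.
At the minimum of AVC, MC = AVC. MC = 39 - 24Q + 6Q^2; setting MC = AVC gives 4Q^2 - 12Q = 0, so Q = 3. min AVC = 21.
The firm shuts down for any P below $21.

$21 per unit, at Q = 3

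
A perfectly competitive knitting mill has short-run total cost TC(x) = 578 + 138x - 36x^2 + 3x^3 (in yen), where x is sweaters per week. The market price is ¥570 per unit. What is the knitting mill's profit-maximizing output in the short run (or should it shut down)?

Strip out fixed cost: VC = 138x - 36x^2 + 3x^3. Then AVC = 138 - 36x + 3x^2 and MC = 138 - 72x + 9x^2.
AVC is minimized where dAVC/dx = -36 + 6x = 0, at x = 6; min AVC = 138 - 36·6 + 3·6^2 = ¥30.
Because ¥570 ≥ ¥30, revenue can cover variable cost; the firm operates.
Solving P = MC: -432 - 72x + 9x^2 = 0 ⇒ x = -4 or 12. On the upward-sloping branch, x* = 12.
Check: AVC at x = 12 is ¥138 ≤ P, so revenue covers variable cost.
Profit = P·x − TC = 570·12 − 2234 = ¥4606.

Produce at x = 12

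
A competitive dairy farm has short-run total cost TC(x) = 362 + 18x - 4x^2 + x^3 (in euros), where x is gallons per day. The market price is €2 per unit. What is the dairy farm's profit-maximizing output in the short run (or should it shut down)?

Variable cost is VC = 18x - 4x^2 + x^3, so AVC = VC/x = 18 - 4x + x^2 and MC = dTC/dx = 18 - 8x + 3x^2.
The AVC parabola has its vertex at x = 4/2 = 2, where AVC = 18 - 4·2 + 2^2 = €14.
Since P = €2 < min AVC = €14, price fails to cover variable cost at any output.
Shutting down limits the loss to fixed cost, €362.

Shut down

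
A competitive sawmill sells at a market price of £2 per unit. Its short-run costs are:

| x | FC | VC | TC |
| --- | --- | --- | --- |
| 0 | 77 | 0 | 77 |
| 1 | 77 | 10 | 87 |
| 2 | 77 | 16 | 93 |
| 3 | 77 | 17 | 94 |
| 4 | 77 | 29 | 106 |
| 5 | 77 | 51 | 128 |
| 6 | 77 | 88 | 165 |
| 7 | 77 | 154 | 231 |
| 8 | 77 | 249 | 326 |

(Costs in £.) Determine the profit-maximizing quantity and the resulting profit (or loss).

x = 0 (shut down); profit = -£77

Profit at each row (π = 2x − TC): x=0: -77; x=1: -85; x=2: -89; x=3: -88; x=4: -98; x=5: -118; x=6: -153; x=7: -217; x=8: -310.
Profit is highest at x = 0. Equivalently, the lowest AVC in the table is 17/3 ≈ £5.67 at x = 3, and P = £2 falls below it — price never covers variable cost, so the firm shuts down and loses only its fixed cost.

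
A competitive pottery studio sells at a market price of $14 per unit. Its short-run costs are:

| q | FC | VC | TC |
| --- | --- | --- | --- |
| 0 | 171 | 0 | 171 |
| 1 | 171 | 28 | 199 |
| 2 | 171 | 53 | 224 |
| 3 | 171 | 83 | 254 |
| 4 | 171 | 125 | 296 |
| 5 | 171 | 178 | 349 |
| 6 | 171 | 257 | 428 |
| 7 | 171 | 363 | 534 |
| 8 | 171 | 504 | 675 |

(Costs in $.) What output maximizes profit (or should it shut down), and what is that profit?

Profit at each row (π = 14q − TC): q=0: -171; q=1: -185; q=2: -196; q=3: -212; q=4: -240; q=5: -279; q=6: -344; q=7: -436; q=8: -563.
Profit is highest at q = 0. Equivalently, the lowest AVC in the table is 53/2 ≈ $26.50 at q = 2, and P = $14 falls below it — price never covers variable cost, so the firm shuts down and loses only its fixed cost.

q = 0 (shut down); profit = -$171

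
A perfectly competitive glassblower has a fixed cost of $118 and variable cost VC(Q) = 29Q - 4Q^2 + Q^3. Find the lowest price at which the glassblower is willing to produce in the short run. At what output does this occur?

$25 per unit, at Q = 2

Short-run supply begins at min AVC. From VC = 29Q - 4Q^2 + Q^3, AVC = 29 - 4Q + Q^2.
At the minimum of AVC, MC = AVC. MC = 29 - 8Q + 3Q^2; setting MC = AVC gives 2Q^2 - 4Q = 0, so Q = 2. min AVC = 25.
For P < $25 the firm produces nothing.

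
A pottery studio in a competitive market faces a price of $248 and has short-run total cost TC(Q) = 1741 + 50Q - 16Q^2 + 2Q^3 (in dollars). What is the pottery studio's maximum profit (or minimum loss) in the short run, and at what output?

AVC = 50 - 16Q + 2Q^2 has its minimum $18 at Q = 4; price $248 clears that bar, so the firm operates.
With MC = 50 - 32Q + 6Q^2, P = MC on the upward-sloping part at Q* = 9.
TR = 248·9 = 2232. TC = 1741 + 612 = 2353. Profit = 2232 − 2353 = -$121.
By producing, the firm covers all variable cost plus $1620 of fixed cost; shutting down would lose the full $1741.

Profit = -$121 at Q = 9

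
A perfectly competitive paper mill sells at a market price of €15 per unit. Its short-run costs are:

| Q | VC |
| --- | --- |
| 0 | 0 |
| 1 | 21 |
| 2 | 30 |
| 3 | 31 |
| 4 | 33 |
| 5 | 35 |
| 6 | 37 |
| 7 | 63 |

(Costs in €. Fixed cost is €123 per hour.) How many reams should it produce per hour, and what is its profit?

Q = 6; profit = -€70

Compute π = P·Q − TC at each output: Q=0: -123; Q=1: -129; Q=2: -123; Q=3: -109; Q=4: -96; Q=5: -83; Q=6: -70; Q=7: -81.
Profit is maximized at Q = 6. AVC there is 37/6 = €6.17 ≤ P, so producing beats shutting down (which would give -€123).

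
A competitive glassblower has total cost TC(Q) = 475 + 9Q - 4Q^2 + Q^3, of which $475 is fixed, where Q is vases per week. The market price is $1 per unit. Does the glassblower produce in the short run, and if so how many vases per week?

From TC, MC = TC'(Q) = 9 - 8Q + 3Q^2 and AVC = VC/Q = 9 - 4Q + Q^2.
AVC is minimized where dAVC/dQ = -4 + 2Q = 0, at Q = 2; min AVC = 9 - 4·2 + 2^2 = $5.
Since P = $1 < min AVC = $5, price fails to cover variable cost at any output.
Best response: produce nothing and absorb the $475 fixed cost.

Shut down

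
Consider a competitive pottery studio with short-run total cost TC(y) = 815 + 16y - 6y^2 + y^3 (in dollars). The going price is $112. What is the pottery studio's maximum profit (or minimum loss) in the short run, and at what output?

Profit = -$175 at y = 8

AVC = 16 - 6y + y^2; min AVC = $7 at y = 3. Since P = $112 ≥ min AVC, the firm produces.
With MC = 16 - 12y + 3y^2, P = MC on the upward-sloping part at y* = 8.
TR = 112·8 = 896. TC = 815 + 256 = 1071. Profit = 896 − 1071 = -$175.
That loss of $175 beats the $815 the firm would lose by shutting down; producing recovers $640 of fixed cost.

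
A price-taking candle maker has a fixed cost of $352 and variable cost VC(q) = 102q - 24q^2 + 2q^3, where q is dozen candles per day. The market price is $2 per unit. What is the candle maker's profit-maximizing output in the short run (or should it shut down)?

Strip out fixed cost: VC = 102q - 24q^2 + 2q^3. Then AVC = 102 - 24q + 2q^2 and MC = 102 - 48q + 6q^2.
The AVC parabola has its vertex at q = 24/4 = 6, where AVC = 102 - 24·6 + 2·6^2 = $30.
With P < min AVC ($2 < $30), every unit sold adds to the loss.
Best response: produce nothing and absorb the $352 fixed cost.

Shut down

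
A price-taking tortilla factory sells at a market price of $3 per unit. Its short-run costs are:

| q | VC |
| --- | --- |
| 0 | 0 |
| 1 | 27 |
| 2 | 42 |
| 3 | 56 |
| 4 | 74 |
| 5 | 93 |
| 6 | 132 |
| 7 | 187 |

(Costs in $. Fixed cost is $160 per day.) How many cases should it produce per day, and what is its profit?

q = 0 (shut down); profit = -$160

Compute π = P·q − TC at each output: q=0: -160; q=1: -184; q=2: -196; q=3: -207; q=4: -222; q=5: -238; q=6: -274; q=7: -326.
Profit is highest at q = 0. Equivalently, the lowest AVC in the table is 74/4 ≈ $18.50 at q = 4, and P = $3 falls below it — price never covers variable cost, so the firm shuts down and loses only its fixed cost.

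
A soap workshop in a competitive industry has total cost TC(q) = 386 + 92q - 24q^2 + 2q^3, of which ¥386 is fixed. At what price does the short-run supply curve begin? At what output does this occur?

¥20 per unit, at q = 6

The shutdown price is the minimum of AVC. VC = 92q - 24q^2 + 2q^3, so AVC = 92 - 24q + 2q^2.
dAVC/dq = -24 + 4q = 0 gives q = 6. min AVC = 92 - 24·6 + 2·6^2 = 20.
For P < ¥20 the firm produces nothing.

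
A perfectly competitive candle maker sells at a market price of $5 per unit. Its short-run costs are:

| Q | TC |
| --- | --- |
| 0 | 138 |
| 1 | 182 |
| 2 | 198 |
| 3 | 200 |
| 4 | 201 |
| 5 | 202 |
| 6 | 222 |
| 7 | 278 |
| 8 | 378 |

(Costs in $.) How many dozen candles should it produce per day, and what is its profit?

Tabulate TR − TC: Q=0: -138; Q=1: -177; Q=2: -188; Q=3: -185; Q=4: -181; Q=5: -177; Q=6: -192; Q=7: -243; Q=8: -338.
Profit is highest at Q = 0. Equivalently, the lowest AVC in the table is 64/5 ≈ $12.80 at Q = 5, and P = $5 falls below it — price never covers variable cost, so the firm shuts down and loses only its fixed cost.

Q = 0 (shut down); profit = -$138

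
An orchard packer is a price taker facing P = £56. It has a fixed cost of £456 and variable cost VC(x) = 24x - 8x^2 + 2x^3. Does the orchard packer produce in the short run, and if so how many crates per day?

Produce at x = 4

Variable cost is VC = 24x - 8x^2 + 2x^3, so AVC = VC/x = 24 - 8x + 2x^2 and MC = dTC/dx = 24 - 16x + 6x^2.
AVC is minimized where dAVC/dx = -8 + 4x = 0, at x = 2; min AVC = 24 - 8·2 + 2·2^2 = £16.
Since P = £56 ≥ min AVC = £16, price covers variable cost and the firm should produce.
Solving P = MC: -32 - 16x + 6x^2 = 0 ⇒ x = -4/3 or 4. On the upward-sloping branch, x* = 4.
Check: AVC at x = 4 is £24 ≤ P, so revenue covers variable cost.
Profit = P·x − TC = 56·4 − 552 = -£328, a loss, but smaller than the £456 fixed cost the firm would lose by shutting down.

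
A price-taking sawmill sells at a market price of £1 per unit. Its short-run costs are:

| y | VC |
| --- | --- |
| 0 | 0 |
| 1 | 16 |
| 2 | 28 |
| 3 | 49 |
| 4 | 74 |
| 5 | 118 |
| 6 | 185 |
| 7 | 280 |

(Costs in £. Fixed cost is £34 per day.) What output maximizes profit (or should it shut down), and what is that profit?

y = 0 (shut down); profit = -£34

Profit at each row (π = 1y − TC): y=0: -34; y=1: -49; y=2: -60; y=3: -80; y=4: -104; y=5: -147; y=6: -213; y=7: -307.
Profit is highest at y = 0. Equivalently, the lowest AVC in the table is 28/2 ≈ £14 at y = 2, and P = £1 falls below it — price never covers variable cost, so the firm shuts down and loses only its fixed cost.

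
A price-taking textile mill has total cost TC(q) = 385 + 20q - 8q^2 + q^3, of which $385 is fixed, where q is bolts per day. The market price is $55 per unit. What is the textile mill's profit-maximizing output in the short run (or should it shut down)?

Produce at q = 7

Strip out fixed cost: VC = 20q - 8q^2 + q^3. Then AVC = 20 - 8q + q^2 and MC = 20 - 16q + 3q^2.
The AVC parabola has its vertex at q = 8/2 = 4, where AVC = 20 - 8·4 + 4^2 = $4.
Because $55 ≥ $4, revenue can cover variable cost; the firm operates.
Set P = MC: 55 = 20 - 16q + 3q^2 → -35 - 16q + 3q^2 = 0. The roots are q = -5/3 and q = 7; the profit-maximizing output is on the rising part of MC, so q* = 7.
Check: AVC at q = 7 is $13 ≤ P, so revenue covers variable cost.
Profit = P·q − TC = 55·7 − 476 = -$91, a loss, but smaller than the $385 fixed cost the firm would lose by shutting down.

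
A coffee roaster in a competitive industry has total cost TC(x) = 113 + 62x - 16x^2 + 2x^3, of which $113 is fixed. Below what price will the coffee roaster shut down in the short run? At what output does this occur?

$30 per unit, at x = 4

The shutdown price is the minimum of AVC. VC = 62x - 16x^2 + 2x^3, so AVC = 62 - 16x + 2x^2.
At the minimum of AVC, MC = AVC. MC = 62 - 32x + 6x^2; setting MC = AVC gives 4x^2 - 16x = 0, so x = 4. min AVC = 30.
For P < $30 the firm produces nothing.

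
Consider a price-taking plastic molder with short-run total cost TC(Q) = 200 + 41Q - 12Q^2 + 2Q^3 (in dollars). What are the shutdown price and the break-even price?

Shutdown price = $23; break-even price = $71

AVC = 41 - 12Q + 2Q^2; minimized at Q = 3, giving min AVC = $23. That is the shutdown price.
ATC = 200/Q + 41 - 12Q + 2Q^2. Setting dATC/dQ = −200/Q^2 − 12 + 4Q = 0 gives Q = 5 (since 4·5^3 − 12·5^2 = 200).
min ATC = 200/5 + 41 − 12·5 + 2·5^2 = $71. That is the break-even price.
Between these two prices the firm operates at a loss; above $71 it earns a profit.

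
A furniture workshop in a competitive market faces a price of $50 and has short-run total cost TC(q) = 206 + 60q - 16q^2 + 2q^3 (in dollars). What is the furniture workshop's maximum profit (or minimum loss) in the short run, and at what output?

AVC = 60 - 16q + 2q^2 has its minimum $28 at q = 4; price $50 clears that bar, so the firm operates.
With MC = 60 - 32q + 6q^2, P = MC on the upward-sloping part at q* = 5.
TR = 50·5 = 250. TC = 206 + 150 = 356. Profit = 250 − 356 = -$106.
By producing, the firm covers all variable cost plus $100 of fixed cost; shutting down would lose the full $206.

Profit = -$106 at q = 5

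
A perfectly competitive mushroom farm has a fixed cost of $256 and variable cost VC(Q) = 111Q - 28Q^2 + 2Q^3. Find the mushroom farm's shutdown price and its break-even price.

Shutdown price = $13; break-even price = $47

Shutdown price = min AVC. AVC = 111 - 28Q + 2Q^2, with vertex at Q = 7 and minimum $13.
ATC = 256/Q + 111 - 28Q + 2Q^2. Setting dATC/dQ = −256/Q^2 − 28 + 4Q = 0 gives Q = 8 (since 4·8^3 − 28·8^2 = 256).
min ATC = 256/8 + 111 − 28·8 + 2·8^2 = $47. That is the break-even price.
For $13 ≤ P < $47 the firm produces at a loss; below $13 it shuts down.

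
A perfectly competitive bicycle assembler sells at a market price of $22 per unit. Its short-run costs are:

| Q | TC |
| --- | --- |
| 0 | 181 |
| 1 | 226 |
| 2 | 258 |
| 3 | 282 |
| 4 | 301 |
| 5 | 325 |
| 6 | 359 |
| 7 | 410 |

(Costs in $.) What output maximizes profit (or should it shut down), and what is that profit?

Compute π = P·Q − TC at each output: Q=0: -181; Q=1: -204; Q=2: -214; Q=3: -216; Q=4: -213; Q=5: -215; Q=6: -227; Q=7: -256.
Profit is highest at Q = 0. Equivalently, the lowest AVC in the table is 144/5 ≈ $28.80 at Q = 5, and P = $22 falls below it — price never covers variable cost, so the firm shuts down and loses only its fixed cost.

Q = 0 (shut down); profit = -$181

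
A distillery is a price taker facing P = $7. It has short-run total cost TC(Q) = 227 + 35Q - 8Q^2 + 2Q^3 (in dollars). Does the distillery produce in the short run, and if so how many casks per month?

Shut down

From TC, MC = TC'(Q) = 35 - 16Q + 6Q^2 and AVC = VC/Q = 35 - 8Q + 2Q^2.
AVC is minimized where dAVC/dQ = -8 + 4Q = 0, at Q = 2; min AVC = 35 - 8·2 + 2·2^2 = $27.
P = $7 lies below min AVC = $27; no output level covers variable cost.
Best response: produce nothing and absorb the $227 fixed cost.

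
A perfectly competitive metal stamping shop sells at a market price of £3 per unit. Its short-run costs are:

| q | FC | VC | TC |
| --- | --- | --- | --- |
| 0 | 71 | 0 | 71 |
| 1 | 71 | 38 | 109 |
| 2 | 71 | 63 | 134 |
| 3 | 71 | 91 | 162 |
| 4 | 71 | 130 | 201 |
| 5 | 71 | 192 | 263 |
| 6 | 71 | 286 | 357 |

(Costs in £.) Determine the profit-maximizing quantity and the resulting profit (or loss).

Profit at each row (π = 3q − TC): q=0: -71; q=1: -106; q=2: -128; q=3: -153; q=4: -189; q=5: -248; q=6: -339.
Profit is highest at q = 0. Equivalently, the lowest AVC in the table is 91/3 ≈ £30.33 at q = 3, and P = £3 falls below it — price never covers variable cost, so the firm shuts down and loses only its fixed cost.

q = 0 (shut down); profit = -£71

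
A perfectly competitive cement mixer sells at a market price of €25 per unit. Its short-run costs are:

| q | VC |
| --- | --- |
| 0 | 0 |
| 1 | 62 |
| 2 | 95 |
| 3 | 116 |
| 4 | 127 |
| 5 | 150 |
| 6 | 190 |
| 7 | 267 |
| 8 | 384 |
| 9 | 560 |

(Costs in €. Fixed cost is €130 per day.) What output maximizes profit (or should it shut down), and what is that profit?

q = 0 (shut down); profit = -€130

Tabulate TR − TC: q=0: -130; q=1: -167; q=2: -175; q=3: -171; q=4: -157; q=5: -155; q=6: -170; q=7: -222; q=8: -314; q=9: -465.
Profit is highest at q = 0. Equivalently, the lowest AVC in the table is 150/5 ≈ €30 at q = 5, and P = €25 falls below it — price never covers variable cost, so the firm shuts down and loses only its fixed cost.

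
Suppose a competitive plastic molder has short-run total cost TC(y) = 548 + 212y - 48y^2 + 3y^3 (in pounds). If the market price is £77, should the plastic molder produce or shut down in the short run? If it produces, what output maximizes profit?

Variable cost is VC = 212y - 48y^2 + 3y^3, so AVC = VC/y = 212 - 48y + 3y^2 and MC = dTC/dy = 212 - 96y + 9y^2.
The AVC parabola has its vertex at y = 48/6 = 8, where AVC = 212 - 48·8 + 3·8^2 = £20.
Because £77 ≥ £20, revenue can cover variable cost; the firm operates.
Set P = MC: 77 = 212 - 96y + 9y^2 → 135 - 96y + 9y^2 = 0. The roots are y = 5/3 and y = 9; the profit-maximizing output is on the rising part of MC, so y* = 9.
Check: AVC at y = 9 is £23 ≤ P, so revenue covers variable cost.
Profit = P·y − TC = 77·9 − 755 = -£62, a loss, but smaller than the £548 fixed cost the firm would lose by shutting down.

Produce at y = 9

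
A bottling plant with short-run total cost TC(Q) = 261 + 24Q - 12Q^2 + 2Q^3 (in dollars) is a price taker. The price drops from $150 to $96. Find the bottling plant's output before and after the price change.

MC = 24 - 24Q + 6Q^2; the shutdown threshold is min AVC = $6 (at Q = 3).
At P = $150 ≥ min AVC, set P = MC on the rising branch: Q = 7.
At P = $96 ≥ min AVC, set P = MC: Q = 6. The firm stays open but cuts output.

Output falls from 7 to 6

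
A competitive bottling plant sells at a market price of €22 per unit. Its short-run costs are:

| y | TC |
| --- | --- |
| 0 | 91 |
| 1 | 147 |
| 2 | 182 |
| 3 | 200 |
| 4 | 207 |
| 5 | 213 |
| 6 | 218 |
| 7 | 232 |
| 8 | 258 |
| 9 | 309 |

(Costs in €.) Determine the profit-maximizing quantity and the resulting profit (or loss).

Tabulate TR − TC: y=0: -91; y=1: -125; y=2: -138; y=3: -134; y=4: -119; y=5: -103; y=6: -86; y=7: -78; y=8: -82; y=9: -111.
Profit is maximized at y = 7. AVC there is 141/7 = €20.14 ≤ P, so producing beats shutting down (which would give -€91).

y = 7; profit = -€78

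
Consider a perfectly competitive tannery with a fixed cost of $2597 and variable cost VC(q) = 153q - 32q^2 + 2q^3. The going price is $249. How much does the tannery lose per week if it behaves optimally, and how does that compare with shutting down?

Profit = -$293 at q = 12

AVC = 153 - 32q + 2q^2 has its minimum $25 at q = 8; price $249 clears that bar, so the firm operates.
MC = 153 - 64q + 6q^2. Setting P = MC and taking the root on the rising branch gives q* = 12.
TR = 249·12 = 2988. TC = 2597 + 684 = 3281. Profit = 2988 − 3281 = -$293.
Shutting down would mean losing the fixed cost of $2597, so operating at a loss of $293 is better by $2304.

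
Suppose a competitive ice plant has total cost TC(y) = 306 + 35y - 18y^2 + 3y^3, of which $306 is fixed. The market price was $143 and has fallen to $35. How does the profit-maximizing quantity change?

Output falls from 6 to 4

MC = 35 - 36y + 9y^2; the shutdown threshold is min AVC = $8 (at y = 3).
With P = $143 above the shutdown price, P = MC gives y = 6.
At P = $35 ≥ min AVC, set P = MC: y = 4. The firm stays open but cuts output.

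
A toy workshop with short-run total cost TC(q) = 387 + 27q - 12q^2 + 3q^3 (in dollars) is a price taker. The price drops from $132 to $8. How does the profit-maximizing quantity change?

MC = 27 - 24q + 9q^2; the shutdown threshold is min AVC = $15 (at q = 2).
With P = $132 above the shutdown price, P = MC gives q = 5.
At P = $8 < min AVC = $15, price no longer covers variable cost at any output, so the firm shuts down: q = 0.

Output falls from 5 to 0 (the firm shuts down)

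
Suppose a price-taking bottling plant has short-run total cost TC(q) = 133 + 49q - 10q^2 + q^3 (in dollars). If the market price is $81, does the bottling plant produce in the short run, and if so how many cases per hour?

Produce at q = 8

From TC, MC = TC'(q) = 49 - 20q + 3q^2 and AVC = VC/q = 49 - 10q + q^2.
The AVC parabola has its vertex at q = 10/2 = 5, where AVC = 49 - 10·5 + 5^2 = $24.
Because $81 ≥ $24, revenue can cover variable cost; the firm operates.
Solving P = MC: -32 - 20q + 3q^2 = 0 ⇒ q = -4/3 or 8. On the upward-sloping branch, q* = 8.
Check: AVC at q = 8 is $33 ≤ P, so revenue covers variable cost.
Profit = P·q − TC = 81·8 − 397 = $251.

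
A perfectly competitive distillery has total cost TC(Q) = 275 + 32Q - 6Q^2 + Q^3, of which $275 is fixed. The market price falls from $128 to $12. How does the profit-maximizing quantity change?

AVC = 32 - 6Q + Q^2, minimized at Q = 3 where min AVC = $23. MC = 32 - 12Q + 3Q^2.
With P = $128 above the shutdown price, P = MC gives Q = 8.
At P = $12 < min AVC = $23, price no longer covers variable cost at any output, so the firm shuts down: Q = 0.

Output falls from 8 to 0 (the firm shuts down)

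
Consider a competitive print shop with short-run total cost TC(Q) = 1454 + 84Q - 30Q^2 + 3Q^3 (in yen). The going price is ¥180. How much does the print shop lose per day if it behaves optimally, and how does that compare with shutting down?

AVC = 84 - 30Q + 3Q^2; min AVC = ¥9 at Q = 5. Since P = ¥180 ≥ min AVC, the firm produces.
MC = 84 - 60Q + 9Q^2. Setting P = MC and taking the root on the rising branch gives Q* = 8.
TR = 180·8 = 1440. TC = 1454 + 288 = 1742. Profit = 1440 − 1742 = -¥302.
That loss of ¥302 beats the ¥1454 the firm would lose by shutting down; producing recovers ¥1152 of fixed cost.

Profit = -¥302 at Q = 8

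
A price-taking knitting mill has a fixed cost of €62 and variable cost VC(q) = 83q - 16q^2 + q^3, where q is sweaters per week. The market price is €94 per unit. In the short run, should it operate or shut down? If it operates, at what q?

Variable cost is VC = 83q - 16q^2 + q^3, so AVC = VC/q = 83 - 16q + q^2 and MC = dTC/dq = 83 - 32q + 3q^2.
AVC is minimized where dAVC/dq = -16 + 2q = 0, at q = 8; min AVC = 83 - 16·8 + 8^2 = €19.
P = €94 exceeds min AVC = €19, so the firm stays open.
P = MC gives -11 - 32q + 3q^2 = 0, with roots -1/3 and 11. Take the larger (rising MC): q* = 11.
Check: AVC at q = 11 is €28 ≤ P, so revenue covers variable cost.
Profit = P·q − TC = 94·11 − 370 = €664.

Produce at q = 11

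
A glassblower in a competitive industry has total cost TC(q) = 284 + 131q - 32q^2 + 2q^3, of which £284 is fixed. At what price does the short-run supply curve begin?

Short-run supply begins at min AVC. From VC = 131q - 32q^2 + 2q^3, AVC = 131 - 32q + 2q^2.
At the minimum of AVC, MC = AVC. MC = 131 - 64q + 6q^2; setting MC = AVC gives 4q^2 - 32q = 0, so q = 8. min AVC = 3.
So the shutdown price is £3.

£3 per unit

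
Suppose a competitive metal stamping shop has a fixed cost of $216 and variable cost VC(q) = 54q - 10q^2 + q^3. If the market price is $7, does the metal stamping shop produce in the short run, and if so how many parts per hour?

Variable cost is VC = 54q - 10q^2 + q^3, so AVC = VC/q = 54 - 10q + q^2 and MC = dTC/dq = 54 - 20q + 3q^2.
AVC is minimized where dAVC/dq = -10 + 2q = 0, at q = 5; min AVC = 54 - 10·5 + 5^2 = $29.
Since P = $7 < min AVC = $29, price fails to cover variable cost at any output.
Shutting down limits the loss to fixed cost, $216.

Shut down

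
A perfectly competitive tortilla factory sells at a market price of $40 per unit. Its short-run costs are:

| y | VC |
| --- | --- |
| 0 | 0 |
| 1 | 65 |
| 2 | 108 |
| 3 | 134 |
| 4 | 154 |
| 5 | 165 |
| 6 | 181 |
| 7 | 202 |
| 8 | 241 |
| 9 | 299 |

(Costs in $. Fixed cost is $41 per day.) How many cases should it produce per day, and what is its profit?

y = 8; profit = $38

Profit at each row (π = 40y − TC): y=0: -41; y=1: -66; y=2: -69; y=3: -55; y=4: -35; y=5: -6; y=6: 18; y=7: 37; y=8: 38; y=9: 20.
Profit is maximized at y = 8. AVC there is 241/8 = $30.12 ≤ P, so producing beats shutting down (which would give -$41).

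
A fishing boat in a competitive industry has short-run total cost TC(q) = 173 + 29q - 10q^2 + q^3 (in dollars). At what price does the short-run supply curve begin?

$4 per unit

Short-run supply begins at min AVC. From VC = 29q - 10q^2 + q^3, AVC = 29 - 10q + q^2.
At the minimum of AVC, MC = AVC. MC = 29 - 20q + 3q^2; setting MC = AVC gives 2q^2 - 10q = 0, so q = 5. min AVC = 4.
For P < $4 the firm produces nothing.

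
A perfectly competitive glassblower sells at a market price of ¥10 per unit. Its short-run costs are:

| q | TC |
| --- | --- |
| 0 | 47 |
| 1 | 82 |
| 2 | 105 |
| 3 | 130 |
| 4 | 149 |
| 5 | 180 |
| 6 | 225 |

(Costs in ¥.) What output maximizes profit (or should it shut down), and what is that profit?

Tabulate TR − TC: q=0: -47; q=1: -72; q=2: -85; q=3: -100; q=4: -109; q=5: -130; q=6: -165.
Profit is highest at q = 0. Equivalently, the lowest AVC in the table is 102/4 ≈ ¥25.50 at q = 4, and P = ¥10 falls below it — price never covers variable cost, so the firm shuts down and loses only its fixed cost.

q = 0 (shut down); profit = -¥47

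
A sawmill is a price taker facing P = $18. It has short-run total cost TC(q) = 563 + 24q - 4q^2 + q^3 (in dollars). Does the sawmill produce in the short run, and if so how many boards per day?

Shut down

Variable cost is VC = 24q - 4q^2 + q^3, so AVC = VC/q = 24 - 4q + q^2 and MC = dTC/dq = 24 - 8q + 3q^2.
AVC hits its minimum where MC = AVC, at q = 2, giving min AVC = 24 - 4·2 + 2^2 = $20.
Since P = $18 < min AVC = $20, price fails to cover variable cost at any output.
Best response: produce nothing and absorb the $563 fixed cost.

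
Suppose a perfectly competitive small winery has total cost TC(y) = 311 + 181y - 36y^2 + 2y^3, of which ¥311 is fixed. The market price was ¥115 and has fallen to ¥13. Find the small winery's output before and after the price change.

Output falls from 11 to 0 (the firm shuts down)

AVC = 181 - 36y + 2y^2, minimized at y = 9 where min AVC = ¥19. MC = 181 - 72y + 6y^2.
At P = ¥115 ≥ min AVC, set P = MC on the rising branch: y = 11.
At P = ¥13 < min AVC = ¥19, price no longer covers variable cost at any output, so the firm shuts down: y = 0.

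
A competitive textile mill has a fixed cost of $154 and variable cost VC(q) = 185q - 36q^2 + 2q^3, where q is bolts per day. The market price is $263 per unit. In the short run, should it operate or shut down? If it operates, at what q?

Variable cost is VC = 185q - 36q^2 + 2q^3, so AVC = VC/q = 185 - 36q + 2q^2 and MC = dTC/dq = 185 - 72q + 6q^2.
AVC is minimized where dAVC/dq = -36 + 4q = 0, at q = 9; min AVC = 185 - 36·9 + 2·9^2 = $23.
Because $263 ≥ $23, revenue can cover variable cost; the firm operates.
P = MC gives -78 - 72q + 6q^2 = 0, with roots -1 and 13. Take the larger (rising MC): q* = 13.
Check: AVC at q = 13 is $55 ≤ P, so revenue covers variable cost.
Profit = P·q − TC = 263·13 − 869 = $2550.

Produce at q = 13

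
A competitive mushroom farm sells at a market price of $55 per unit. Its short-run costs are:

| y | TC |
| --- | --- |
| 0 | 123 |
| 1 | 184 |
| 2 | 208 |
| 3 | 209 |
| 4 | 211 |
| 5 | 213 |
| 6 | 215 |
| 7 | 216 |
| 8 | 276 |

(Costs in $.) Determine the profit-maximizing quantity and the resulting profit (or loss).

Profit at each row (π = 55y − TC): y=0: -123; y=1: -129; y=2: -98; y=3: -44; y=4: 9; y=5: 62; y=6: 115; y=7: 169; y=8: 164.
Profit is maximized at y = 7. AVC there is 93/7 = $13.29 ≤ P, so producing beats shutting down (which would give -$123).

y = 7; profit = $169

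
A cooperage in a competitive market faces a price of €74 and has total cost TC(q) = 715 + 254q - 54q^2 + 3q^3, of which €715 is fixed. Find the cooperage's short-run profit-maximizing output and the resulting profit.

Profit = -€115 at q = 10

AVC = 254 - 54q + 3q^2 has its minimum €11 at q = 9; price €74 clears that bar, so the firm operates.
MC = 254 - 108q + 9q^2. Setting P = MC and taking the root on the rising branch gives q* = 10.
TR = 74·10 = 740. TC = 715 + 140 = 855. Profit = 740 − 855 = -€115.
That loss of €115 beats the €715 the firm would lose by shutting down; producing recovers €600 of fixed cost.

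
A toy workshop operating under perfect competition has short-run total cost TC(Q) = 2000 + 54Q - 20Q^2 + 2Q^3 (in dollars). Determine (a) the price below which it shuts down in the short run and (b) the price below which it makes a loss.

Shutdown price = $4; break-even price = $254

Shutdown price = min AVC. AVC = 54 - 20Q + 2Q^2, with vertex at Q = 5 and minimum $4.
ATC = 2000/Q + 54 - 20Q + 2Q^2. Setting dATC/dQ = −2000/Q^2 − 20 + 4Q = 0 gives Q = 10 (since 4·10^3 − 20·10^2 = 2000).
min ATC = 2000/10 + 54 − 20·10 + 2·10^2 = $254. That is the break-even price.
Between these two prices the firm operates at a loss; above $254 it earns a profit.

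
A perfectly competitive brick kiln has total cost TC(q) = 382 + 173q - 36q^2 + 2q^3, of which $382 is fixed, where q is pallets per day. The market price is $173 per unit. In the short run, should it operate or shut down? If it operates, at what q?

Variable cost is VC = 173q - 36q^2 + 2q^3, so AVC = VC/q = 173 - 36q + 2q^2 and MC = dTC/dq = 173 - 72q + 6q^2.
The AVC parabola has its vertex at q = 36/4 = 9, where AVC = 173 - 36·9 + 2·9^2 = $11.
P = $173 exceeds min AVC = $11, so the firm stays open.
P = MC gives -72q + 6q^2 = 0, with roots 0 and 12. Take the larger (rising MC): q* = 12.
Check: AVC at q = 12 is $29 ≤ P, so revenue covers variable cost.
Profit = P·q − TC = 173·12 − 730 = $1346.

Produce at q = 12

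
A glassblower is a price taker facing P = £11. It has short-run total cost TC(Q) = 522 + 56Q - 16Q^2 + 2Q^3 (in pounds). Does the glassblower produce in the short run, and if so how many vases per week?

Variable cost is VC = 56Q - 16Q^2 + 2Q^3, so AVC = VC/Q = 56 - 16Q + 2Q^2 and MC = dTC/dQ = 56 - 32Q + 6Q^2.
AVC is minimized where dAVC/dQ = -16 + 4Q = 0, at Q = 4; min AVC = 56 - 16·4 + 2·4^2 = £24.
P = £11 lies below min AVC = £24; no output level covers variable cost.
Shutting down limits the loss to fixed cost, £522.

Shut down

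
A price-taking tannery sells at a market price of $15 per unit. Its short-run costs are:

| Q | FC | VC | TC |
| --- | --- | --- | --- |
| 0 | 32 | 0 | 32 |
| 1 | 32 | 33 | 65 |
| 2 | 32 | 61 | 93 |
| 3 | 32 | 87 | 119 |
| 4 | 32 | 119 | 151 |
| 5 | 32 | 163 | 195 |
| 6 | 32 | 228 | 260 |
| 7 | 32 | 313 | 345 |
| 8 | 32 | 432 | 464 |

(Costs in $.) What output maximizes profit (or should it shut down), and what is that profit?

Q = 0 (shut down); profit = -$32

Profit at each row (π = 15Q − TC): Q=0: -32; Q=1: -50; Q=2: -63; Q=3: -74; Q=4: -91; Q=5: -120; Q=6: -170; Q=7: -240; Q=8: -344.
Profit is highest at Q = 0. Equivalently, the lowest AVC in the table is 87/3 ≈ $29 at Q = 3, and P = $15 falls below it — price never covers variable cost, so the firm shuts down and loses only its fixed cost.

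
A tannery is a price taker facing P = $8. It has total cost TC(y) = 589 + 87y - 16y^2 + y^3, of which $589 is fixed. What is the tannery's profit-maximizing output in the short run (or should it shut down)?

Shut down

Strip out fixed cost: VC = 87y - 16y^2 + y^3. Then AVC = 87 - 16y + y^2 and MC = 87 - 32y + 3y^2.
The AVC parabola has its vertex at y = 16/2 = 8, where AVC = 87 - 16·8 + 8^2 = $23.
Since P = $8 < min AVC = $23, price fails to cover variable cost at any output.
Shutting down limits the loss to fixed cost, $589.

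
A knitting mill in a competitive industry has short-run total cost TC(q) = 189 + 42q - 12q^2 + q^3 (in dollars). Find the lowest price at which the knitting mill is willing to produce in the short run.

$6 per unit

The shutdown price is the minimum of AVC. VC = 42q - 12q^2 + q^3, so AVC = 42 - 12q + q^2.
At the minimum of AVC, MC = AVC. MC = 42 - 24q + 3q^2; setting MC = AVC gives 2q^2 - 12q = 0, so q = 6. min AVC = 6.
The firm shuts down for any P below $6.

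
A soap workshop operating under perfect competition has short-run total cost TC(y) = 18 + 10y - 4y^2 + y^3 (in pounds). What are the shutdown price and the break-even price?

Shutdown price = min AVC. AVC = 10 - 4y + y^2, with vertex at y = 2 and minimum £6.
ATC = 18/y + 10 - 4y + y^2. Setting dATC/dy = −18/y^2 − 4 + 2y = 0 gives y = 3 (since 2·3^3 − 4·3^2 = 18).
min ATC = 18/3 + 10 − 4·3 + 3^2 = £13. That is the break-even price.
For £6 ≤ P < £13 the firm produces at a loss; below £6 it shuts down.

Shutdown price = £6; break-even price = £13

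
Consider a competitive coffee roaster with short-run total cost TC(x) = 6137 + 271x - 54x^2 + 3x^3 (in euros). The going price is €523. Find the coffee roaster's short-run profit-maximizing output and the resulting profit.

AVC = 271 - 54x + 3x^2; min AVC = €28 at x = 9. Since P = €523 ≥ min AVC, the firm produces.
MC = 271 - 108x + 9x^2. Setting P = MC and taking the root on the rising branch gives x* = 14.
TR = 523·14 = 7322. TC = 6137 + 1442 = 7579. Profit = 7322 − 7579 = -€257.
Shutting down would mean losing the fixed cost of €6137, so operating at a loss of €257 is better by €5880.

Profit = -€257 at x = 14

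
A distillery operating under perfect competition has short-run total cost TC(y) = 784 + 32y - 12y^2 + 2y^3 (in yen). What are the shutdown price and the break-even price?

Shutdown price = ¥14; break-even price = ¥158

AVC = 32 - 12y + 2y^2; minimized at y = 3, giving min AVC = ¥14. That is the shutdown price.
ATC = 784/y + 32 - 12y + 2y^2. Setting dATC/dy = −784/y^2 − 12 + 4y = 0 gives y = 7 (since 4·7^3 − 12·7^2 = 784).
min ATC = 784/7 + 32 − 12·7 + 2·7^2 = ¥158. That is the break-even price.
Between these two prices the firm operates at a loss; above ¥158 it earns a profit.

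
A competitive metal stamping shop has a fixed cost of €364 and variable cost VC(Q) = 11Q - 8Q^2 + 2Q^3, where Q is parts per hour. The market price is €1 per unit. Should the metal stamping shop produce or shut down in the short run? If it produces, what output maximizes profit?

Variable cost is VC = 11Q - 8Q^2 + 2Q^3, so AVC = VC/Q = 11 - 8Q + 2Q^2 and MC = dTC/dQ = 11 - 16Q + 6Q^2.
AVC is minimized where dAVC/dQ = -8 + 4Q = 0, at Q = 2; min AVC = 11 - 8·2 + 2·2^2 = €3.
Since P = €1 < min AVC = €3, price fails to cover variable cost at any output.
The firm minimizes its loss by shutting down and losing only its fixed cost of €364.

Shut down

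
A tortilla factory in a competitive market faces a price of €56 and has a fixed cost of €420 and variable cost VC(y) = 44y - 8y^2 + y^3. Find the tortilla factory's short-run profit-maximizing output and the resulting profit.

AVC = 44 - 8y + y^2 has its minimum €28 at y = 4; price €56 clears that bar, so the firm operates.
With MC = 44 - 16y + 3y^2, P = MC on the upward-sloping part at y* = 6.
TR = 56·6 = 336. TC = 420 + 192 = 612. Profit = 336 − 612 = -€276.
Shutting down would mean losing the fixed cost of €420, so operating at a loss of €276 is better by €144.

Profit = -€276 at y = 6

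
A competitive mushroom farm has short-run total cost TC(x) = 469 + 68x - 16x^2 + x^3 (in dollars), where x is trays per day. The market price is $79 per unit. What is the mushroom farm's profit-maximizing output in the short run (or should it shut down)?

Variable cost is VC = 68x - 16x^2 + x^3, so AVC = VC/x = 68 - 16x + x^2 and MC = dTC/dx = 68 - 32x + 3x^2.
AVC is minimized where dAVC/dx = -16 + 2x = 0, at x = 8; min AVC = 68 - 16·8 + 8^2 = $4.
Since P = $79 ≥ min AVC = $4, price covers variable cost and the firm should produce.
Solving P = MC: -11 - 32x + 3x^2 = 0 ⇒ x = -1/3 or 11. On the upward-sloping branch, x* = 11.
Check: AVC at x = 11 is $13 ≤ P, so revenue covers variable cost.
Profit = P·x − TC = 79·11 − 612 = $257.

Produce at x = 11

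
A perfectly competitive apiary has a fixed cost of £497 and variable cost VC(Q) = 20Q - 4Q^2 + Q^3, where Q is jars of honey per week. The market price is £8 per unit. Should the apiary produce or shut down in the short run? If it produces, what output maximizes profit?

Shut down

Strip out fixed cost: VC = 20Q - 4Q^2 + Q^3. Then AVC = 20 - 4Q + Q^2 and MC = 20 - 8Q + 3Q^2.
AVC is minimized where dAVC/dQ = -4 + 2Q = 0, at Q = 2; min AVC = 20 - 4·2 + 2^2 = £16.
Since P = £8 < min AVC = £16, price fails to cover variable cost at any output.
The firm minimizes its loss by shutting down and losing only its fixed cost of £497.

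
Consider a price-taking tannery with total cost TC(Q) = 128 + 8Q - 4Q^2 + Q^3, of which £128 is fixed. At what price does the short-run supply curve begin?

Short-run supply begins at min AVC. From VC = 8Q - 4Q^2 + Q^3, AVC = 8 - 4Q + Q^2.
dAVC/dQ = -4 + 2Q = 0 gives Q = 2. min AVC = 8 - 4·2 + 2^2 = 4.
The firm shuts down for any P below £4.

£4 per unit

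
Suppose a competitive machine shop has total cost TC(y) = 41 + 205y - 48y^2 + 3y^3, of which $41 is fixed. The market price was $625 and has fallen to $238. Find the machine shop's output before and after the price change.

Output falls from 14 to 11

MC = 205 - 96y + 9y^2; the shutdown threshold is min AVC = $13 (at y = 8).
At P = $625 ≥ min AVC, set P = MC on the rising branch: y = 14.
At P = $238 ≥ min AVC, set P = MC: y = 11. The firm stays open but cuts output.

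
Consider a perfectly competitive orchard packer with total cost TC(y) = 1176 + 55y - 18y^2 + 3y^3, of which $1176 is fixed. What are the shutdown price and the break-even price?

Shutdown price = $28; break-even price = $244

Shutdown price = min AVC. AVC = 55 - 18y + 3y^2, with vertex at y = 3 and minimum $28.
ATC = 1176/y + 55 - 18y + 3y^2. Setting dATC/dy = −1176/y^2 − 18 + 6y = 0 gives y = 7 (since 6·7^3 − 18·7^2 = 1176).
min ATC = 1176/7 + 55 − 18·7 + 3·7^2 = $244. That is the break-even price.
Between these two prices the firm operates at a loss; above $244 it earns a profit.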